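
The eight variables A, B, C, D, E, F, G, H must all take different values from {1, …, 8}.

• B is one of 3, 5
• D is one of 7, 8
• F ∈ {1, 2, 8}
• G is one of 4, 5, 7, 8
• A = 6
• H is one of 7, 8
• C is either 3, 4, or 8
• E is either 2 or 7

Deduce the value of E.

A has just one choice, so A = 6.
The 7 still-open variables together cover exactly {1, 2, 3, 4, 5, 7, 8} — 7 values for 7 variables — and 1 appears only in F's list, so F = 1.
The 6 still-open variables draw from only 6 values {2, 3, 4, 5, 7, 8}, so each is used; only E can be 2, hence E = 2.

2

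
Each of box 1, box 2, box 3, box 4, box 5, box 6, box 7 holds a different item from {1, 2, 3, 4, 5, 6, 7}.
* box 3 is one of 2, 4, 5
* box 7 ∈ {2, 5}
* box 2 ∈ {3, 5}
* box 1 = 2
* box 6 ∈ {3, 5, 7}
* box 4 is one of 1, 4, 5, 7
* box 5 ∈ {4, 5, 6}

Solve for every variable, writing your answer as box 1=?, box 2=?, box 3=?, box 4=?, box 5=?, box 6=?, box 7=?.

box 1=2, box 2=3, box 3=4, box 4=1, box 5=6, box 6=7, box 7=5

box 1's domain is down to {2}, so box 1 = 2. So box 3, box 7 can't be 2.
That leaves box 7 = 5. Remove 5 from box 2, box 3, box 4, box 5, box 6.
box 2 has just one choice, so box 2 = 3. Remove 3 from box 6.
box 3's domain is down to {4}, so box 3 = 4. Strike 4 from box 4, box 5.
box 5 must be 6 (only option left).
box 6's domain is down to {7}, so box 6 = 7. Eliminate 7 elsewhere: box 4.
box 4's domain is down to {1}, so box 4 = 1.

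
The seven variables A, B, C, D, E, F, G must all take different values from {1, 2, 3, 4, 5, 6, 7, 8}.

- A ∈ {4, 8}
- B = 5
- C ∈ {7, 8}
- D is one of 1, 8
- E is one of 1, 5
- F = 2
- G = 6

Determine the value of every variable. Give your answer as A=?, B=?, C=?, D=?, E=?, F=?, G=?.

B must be 5 (only option left). So E can't be 5.
That leaves E = 1. Eliminate 1 elsewhere: D.
F has just one choice, so F = 2.
G has just one choice, so G = 6.
D has just one choice, so D = 8. Eliminate 8 elsewhere: A, C.
A's domain is down to {4}, so A = 4.
That leaves C = 7.

A=4, B=5, C=7, D=8, E=1, F=2, G=6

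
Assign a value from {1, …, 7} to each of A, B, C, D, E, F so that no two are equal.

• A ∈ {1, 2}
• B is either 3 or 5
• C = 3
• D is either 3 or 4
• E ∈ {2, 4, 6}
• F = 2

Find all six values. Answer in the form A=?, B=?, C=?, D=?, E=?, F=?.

C must be 3 (only option left). Remove 3 from B, D.
D has just one choice, so D = 4. So E can't be 4.
That leaves F = 2. So A, E can't be 2.
A has just one choice, so A = 1.
That leaves B = 5.
That leaves E = 6.

A=1, B=5, C=3, D=4, E=6, F=2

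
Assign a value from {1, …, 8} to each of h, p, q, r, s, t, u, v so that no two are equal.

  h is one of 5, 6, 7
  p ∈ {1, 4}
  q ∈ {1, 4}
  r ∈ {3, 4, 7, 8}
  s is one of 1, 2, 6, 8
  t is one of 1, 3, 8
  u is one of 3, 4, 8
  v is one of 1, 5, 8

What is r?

The 8 variables together cover exactly {1, 2, 3, 4, 5, 6, 7, 8} — 8 values for 8 variables — and 2 appears only in s's list, so s = 2.
Among the 7 still-open variables, 6 fits only h (and all 7 values in {1, 3, 4, 5, 6, 7, 8} must be used), so h = 6.
The 6 still-open variables draw from only 6 values {1, 3, 4, 5, 7, 8}, so each is used; only v can be 5, hence v = 5.
The 5 still-open variables draw from only 5 values {1, 3, 4, 7, 8}, so each is used; only r can be 7, hence r = 7.

7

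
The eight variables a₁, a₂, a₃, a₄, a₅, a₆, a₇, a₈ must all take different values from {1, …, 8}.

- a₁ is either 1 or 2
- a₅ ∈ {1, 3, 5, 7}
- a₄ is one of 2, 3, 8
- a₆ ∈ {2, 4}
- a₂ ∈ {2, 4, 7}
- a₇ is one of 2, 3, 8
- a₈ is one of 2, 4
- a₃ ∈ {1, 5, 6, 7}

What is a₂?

The 8 variables together cover exactly {1, 2, 3, 4, 5, 6, 7, 8} — 8 values for 8 variables — and 6 appears only in a₃'s list, so a₃ = 6.
Among the 7 still-open variables, 5 fits only a₅ (and all 7 values in {1, 2, 3, 4, 5, 7, 8} must be used), so a₅ = 5.
The 6 still-open variables together cover exactly {1, 2, 3, 4, 7, 8} — 6 values for 6 variables — and 1 appears only in a₁'s list, so a₁ = 1.
Among the 5 still-open variables, 7 fits only a₂ (and all 5 values in {2, 3, 4, 7, 8} must be used), so a₂ = 7.

7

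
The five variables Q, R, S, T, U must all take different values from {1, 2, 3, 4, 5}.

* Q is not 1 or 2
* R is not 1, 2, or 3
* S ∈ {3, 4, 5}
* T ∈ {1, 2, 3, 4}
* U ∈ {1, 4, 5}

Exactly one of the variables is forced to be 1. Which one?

U

The 5 variables together cover exactly {1, 2, 3, 4, 5} — 5 values for 5 variables — and 2 appears only in T's list, so T = 2.
The 4 still-open variables draw from only 4 values {1, 3, 4, 5}, so each is used; only U can be 1, hence U = 1.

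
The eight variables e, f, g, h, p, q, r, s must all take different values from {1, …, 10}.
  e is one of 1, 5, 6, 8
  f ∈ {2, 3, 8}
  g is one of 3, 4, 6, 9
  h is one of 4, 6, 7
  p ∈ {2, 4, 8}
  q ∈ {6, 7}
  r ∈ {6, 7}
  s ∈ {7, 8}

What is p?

2

The 2 variables q and r are confined to {6, 7}, which locks those values in; drop them from e, g, h, s.
h has just one choice, so h = 4. So g, p can't be 4.
s must be 8 (only option left). So e, f, p can't be 8.
So p = 2.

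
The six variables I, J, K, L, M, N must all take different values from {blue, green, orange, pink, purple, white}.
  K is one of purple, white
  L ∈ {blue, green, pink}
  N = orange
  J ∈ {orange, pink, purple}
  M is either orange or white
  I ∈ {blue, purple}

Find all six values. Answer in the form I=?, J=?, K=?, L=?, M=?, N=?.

I=blue, J=pink, K=purple, L=green, M=white, N=orange

N must be orange (only option left). Strike orange from J, M.
M has just one choice, so M = white. Strike white from K.
That leaves K = purple. So I, J can't be purple.
I must be blue (only option left). Eliminate blue elsewhere: L.
J's domain is down to {pink}, so J = pink. So L can't be pink.
L has just one choice, so L = green.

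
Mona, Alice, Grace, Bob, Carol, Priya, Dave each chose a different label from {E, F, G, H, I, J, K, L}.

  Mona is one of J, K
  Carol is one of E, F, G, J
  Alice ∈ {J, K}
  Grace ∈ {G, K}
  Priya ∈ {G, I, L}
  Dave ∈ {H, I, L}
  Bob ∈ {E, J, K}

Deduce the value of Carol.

F

Mona and Alice between them cover only {J, K} — a naked pair. Remove those values from Grace, Bob, Carol.
That leaves Grace = G. Eliminate G elsewhere: Carol, Priya.
Bob's domain is down to {E}, so Bob = E. Remove E from Carol.
So Carol = F.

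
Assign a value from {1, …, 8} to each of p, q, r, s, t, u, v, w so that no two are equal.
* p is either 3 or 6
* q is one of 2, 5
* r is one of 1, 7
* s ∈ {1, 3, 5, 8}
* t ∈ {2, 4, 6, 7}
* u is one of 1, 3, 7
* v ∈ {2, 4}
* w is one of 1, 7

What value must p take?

The 8 variables together cover exactly {1, 2, 3, 4, 5, 6, 7, 8} — 8 values for 8 variables — and 8 appears only in s's list, so s = 8.
The 7 still-open variables together cover exactly {1, 2, 3, 4, 5, 6, 7} — 7 values for 7 variables — and 5 appears only in q's list, so q = 5.
r and w share exactly the 2 values {1, 7}; by pigeonhole those values go to them, so strike 1, 7 from t, u.
u's domain is down to {3}, so u = 3. Strike 3 from p.
So p = 6.

6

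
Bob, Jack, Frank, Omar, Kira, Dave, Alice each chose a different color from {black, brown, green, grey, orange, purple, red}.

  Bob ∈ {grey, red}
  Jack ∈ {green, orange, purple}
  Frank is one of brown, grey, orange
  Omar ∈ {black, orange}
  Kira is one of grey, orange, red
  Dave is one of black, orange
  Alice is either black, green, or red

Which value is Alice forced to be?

green

The 7 variables draw from only 7 values {black, brown, green, grey, orange, purple, red}, so each is used; only Frank can be brown, hence Frank = brown.
Among the 6 still-open variables, purple fits only Jack (and all 6 values in {black, green, grey, orange, purple, red} must be used), so Jack = purple.
The 5 still-open variables draw from only 5 values {black, green, grey, orange, red}, so each is used; only Alice can be green, hence Alice = green.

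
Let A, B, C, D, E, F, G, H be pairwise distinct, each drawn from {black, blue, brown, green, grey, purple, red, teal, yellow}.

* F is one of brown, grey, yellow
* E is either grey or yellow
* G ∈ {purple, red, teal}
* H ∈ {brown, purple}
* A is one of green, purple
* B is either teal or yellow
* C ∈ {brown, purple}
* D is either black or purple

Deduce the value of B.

The 8 variables together cover exactly {black, brown, green, grey, purple, red, teal, yellow} — 8 values for 8 variables — and black appears only in D's list, so D = black.
The 7 still-open variables together cover exactly {brown, green, grey, purple, red, teal, yellow} — 7 values for 7 variables — and green appears only in A's list, so A = green.
The 6 still-open variables together cover exactly {brown, grey, purple, red, teal, yellow} — 6 values for 6 variables — and red appears only in G's list, so G = red.
The 5 still-open variables draw from only 5 values {brown, grey, purple, teal, yellow}, so each is used; only B can be teal, hence B = teal.

teal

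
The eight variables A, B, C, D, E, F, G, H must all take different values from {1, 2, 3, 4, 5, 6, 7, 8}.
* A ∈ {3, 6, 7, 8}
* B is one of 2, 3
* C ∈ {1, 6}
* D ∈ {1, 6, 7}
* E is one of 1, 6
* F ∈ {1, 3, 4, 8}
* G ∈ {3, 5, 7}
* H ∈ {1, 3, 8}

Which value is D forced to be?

7

Among the 8 variables, 2 fits only B (and all 8 values in {1, 2, 3, 4, 5, 6, 7, 8} must be used), so B = 2.
Among the 7 still-open variables, 4 fits only F (and all 7 values in {1, 3, 4, 5, 6, 7, 8} must be used), so F = 4.
The 6 still-open variables together cover exactly {1, 3, 5, 6, 7, 8} — 6 values for 6 variables — and 5 appears only in G's list, so G = 5.
The 2 variables C and E are confined to {1, 6}, which locks those values in; drop them from A, D, H.
So D = 7.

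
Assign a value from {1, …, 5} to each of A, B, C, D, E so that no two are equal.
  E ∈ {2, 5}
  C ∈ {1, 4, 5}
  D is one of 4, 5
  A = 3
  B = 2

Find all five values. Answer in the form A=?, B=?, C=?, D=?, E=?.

A must be 3 (only option left).
B has just one choice, so B = 2. So E can't be 2.
E must be 5 (only option left). Remove 5 from C, D.
D must be 4 (only option left). Eliminate 4 elsewhere: C.
C must be 1 (only option left).

A=3, B=2, C=1, D=4, E=5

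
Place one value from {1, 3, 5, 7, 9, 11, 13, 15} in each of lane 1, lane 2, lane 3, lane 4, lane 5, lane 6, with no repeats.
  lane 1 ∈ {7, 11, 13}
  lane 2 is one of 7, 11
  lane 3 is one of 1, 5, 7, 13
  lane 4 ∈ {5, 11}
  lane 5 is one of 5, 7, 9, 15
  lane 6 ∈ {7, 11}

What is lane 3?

1

The 2 variables lane 2 and lane 6 are confined to {7, 11}, which locks those values in; drop them from lane 1, lane 3, lane 4, lane 5.
lane 1 has just one choice, so lane 1 = 13. So lane 3 can't be 13.
lane 4 has just one choice, so lane 4 = 5. Remove 5 from lane 3, lane 5.
So lane 3 = 1.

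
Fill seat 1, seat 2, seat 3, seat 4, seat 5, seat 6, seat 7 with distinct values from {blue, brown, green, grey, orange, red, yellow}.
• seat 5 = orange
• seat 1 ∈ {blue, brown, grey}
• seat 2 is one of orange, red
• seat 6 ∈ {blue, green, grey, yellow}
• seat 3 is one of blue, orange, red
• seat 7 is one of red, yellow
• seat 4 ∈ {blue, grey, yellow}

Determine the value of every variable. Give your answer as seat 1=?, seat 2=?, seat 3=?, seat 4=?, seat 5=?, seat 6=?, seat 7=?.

seat 1=brown, seat 2=red, seat 3=blue, seat 4=grey, seat 5=orange, seat 6=green, seat 7=yellow

seat 5 has just one choice, so seat 5 = orange. So seat 2, seat 3 can't be orange.
seat 2 must be red (only option left). Eliminate red elsewhere: seat 3, seat 7.
That leaves seat 3 = blue. So seat 1, seat 4, seat 6 can't be blue.
That leaves seat 7 = yellow. Remove yellow from seat 4, seat 6.
seat 4 has just one choice, so seat 4 = grey. Remove grey from seat 1, seat 6.
seat 6 has just one choice, so seat 6 = green.
seat 1 must be brown (only option left).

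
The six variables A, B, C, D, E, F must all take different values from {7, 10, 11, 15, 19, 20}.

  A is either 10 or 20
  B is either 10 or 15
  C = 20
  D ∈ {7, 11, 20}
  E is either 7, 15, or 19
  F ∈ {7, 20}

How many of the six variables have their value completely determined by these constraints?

6

C has just one choice, so C = 20. So A, D, F can't be 20.
F's domain is down to {7}, so F = 7. Remove 7 from D, E.
A must be 10 (only option left). Remove 10 from B.
B's domain is down to {15}, so B = 15. Strike 15 from E.
D's domain is down to {11}, so D = 11.
E must be 19 (only option left).
Every variable is fixed: A=10, B=15, C=20, D=11, E=19, F=7. That makes 6.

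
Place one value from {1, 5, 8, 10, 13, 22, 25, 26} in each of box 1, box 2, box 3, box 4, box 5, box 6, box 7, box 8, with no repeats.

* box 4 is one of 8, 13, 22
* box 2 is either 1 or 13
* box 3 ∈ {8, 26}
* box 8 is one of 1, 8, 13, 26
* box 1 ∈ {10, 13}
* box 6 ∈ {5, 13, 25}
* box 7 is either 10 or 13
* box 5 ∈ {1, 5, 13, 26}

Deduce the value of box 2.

The 8 variables draw from only 8 values {1, 5, 8, 10, 13, 22, 25, 26}, so each is used; only box 4 can be 22, hence box 4 = 22.
The 7 still-open variables together cover exactly {1, 5, 8, 10, 13, 25, 26} — 7 values for 7 variables — and 25 appears only in box 6's list, so box 6 = 25.
The 6 still-open variables together cover exactly {1, 5, 8, 10, 13, 26} — 6 values for 6 variables — and 5 appears only in box 5's list, so box 5 = 5.
box 1 and box 7 between them cover only {10, 13} — a naked pair. Remove those values from box 2, box 8.
So box 2 = 1.

1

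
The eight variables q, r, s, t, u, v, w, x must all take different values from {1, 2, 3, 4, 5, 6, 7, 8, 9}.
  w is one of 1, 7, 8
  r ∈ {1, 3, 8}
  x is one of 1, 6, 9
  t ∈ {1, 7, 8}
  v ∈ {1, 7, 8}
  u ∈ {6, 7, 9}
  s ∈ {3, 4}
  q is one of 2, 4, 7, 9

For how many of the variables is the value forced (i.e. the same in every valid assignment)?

3

The 8 variables draw from only 8 values {1, 2, 3, 4, 6, 7, 8, 9}, so each is used; only q can be 2, hence q = 2.
Among the 7 still-open variables, 4 fits only s (and all 7 values in {1, 3, 4, 6, 7, 8, 9} must be used), so s = 4.
Among the 6 still-open variables, 3 fits only r (and all 6 values in {1, 3, 6, 7, 8, 9} must be used), so r = 3.
t, v, w between them cover only {1, 7, 8} — a naked triple. Remove those values from u, x.
Determined: q=2, r=3, s=4. The other variables each still have more than one consistent value. That makes 3.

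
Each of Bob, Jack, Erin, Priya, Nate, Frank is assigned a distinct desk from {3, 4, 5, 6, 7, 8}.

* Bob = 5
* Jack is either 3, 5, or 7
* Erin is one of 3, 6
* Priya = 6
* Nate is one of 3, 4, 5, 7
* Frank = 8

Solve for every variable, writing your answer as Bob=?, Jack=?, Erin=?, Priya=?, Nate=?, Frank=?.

Bob must be 5 (only option left). Eliminate 5 elsewhere: Jack, Nate.
Priya has just one choice, so Priya = 6. Eliminate 6 elsewhere: Erin.
That leaves Frank = 8.
Erin's domain is down to {3}, so Erin = 3. So Jack, Nate can't be 3.
Jack's domain is down to {7}, so Jack = 7. Strike 7 from Nate.
Nate's domain is down to {4}, so Nate = 4.

Bob=5, Jack=7, Erin=3, Priya=6, Nate=4, Frank=8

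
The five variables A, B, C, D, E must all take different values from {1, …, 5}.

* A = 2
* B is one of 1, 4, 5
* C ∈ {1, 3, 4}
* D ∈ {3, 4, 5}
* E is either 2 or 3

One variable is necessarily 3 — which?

E

A has just one choice, so A = 2. Eliminate 2 elsewhere: E.
So 3 goes to E.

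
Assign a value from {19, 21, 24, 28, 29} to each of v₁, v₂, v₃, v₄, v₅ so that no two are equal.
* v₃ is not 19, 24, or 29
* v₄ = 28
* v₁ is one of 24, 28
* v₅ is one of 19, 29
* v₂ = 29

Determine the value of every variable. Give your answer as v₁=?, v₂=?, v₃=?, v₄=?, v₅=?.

v₂'s domain is down to {29}, so v₂ = 29. So v₅ can't be 29.
v₄ has just one choice, so v₄ = 28. Strike 28 from v₁, v₃.
v₅'s domain is down to {19}, so v₅ = 19.
That leaves v₁ = 24.
v₃'s domain is down to {21}, so v₃ = 21.

v₁=24, v₂=29, v₃=21, v₄=28, v₅=19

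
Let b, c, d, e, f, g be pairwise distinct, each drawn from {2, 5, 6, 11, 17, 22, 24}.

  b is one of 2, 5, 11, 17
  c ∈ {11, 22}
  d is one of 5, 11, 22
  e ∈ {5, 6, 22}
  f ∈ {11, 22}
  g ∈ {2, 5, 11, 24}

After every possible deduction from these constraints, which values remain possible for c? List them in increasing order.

11, 22

The 2 variables c and f are confined to {11, 22}, which locks those values in; drop them from b, d, e, g.
d's domain is down to {5}, so d = 5. Strike 5 from b, e, g.
e's domain is down to {6}, so e = 6.
No further eliminations apply; c can still be any of 11, 22.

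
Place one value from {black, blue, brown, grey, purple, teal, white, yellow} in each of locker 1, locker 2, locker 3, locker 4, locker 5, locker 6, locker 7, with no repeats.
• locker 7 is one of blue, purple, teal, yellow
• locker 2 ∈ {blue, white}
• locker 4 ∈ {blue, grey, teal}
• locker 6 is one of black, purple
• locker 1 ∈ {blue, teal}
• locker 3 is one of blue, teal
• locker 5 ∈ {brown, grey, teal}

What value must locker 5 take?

brown

locker 1 and locker 3 share exactly the 2 values {blue, teal}; by pigeonhole those values go to them, so strike blue, teal from locker 2, locker 4, locker 5, locker 7.
That leaves locker 2 = white.
locker 4 has just one choice, so locker 4 = grey. Remove grey from locker 5.
So locker 5 = brown.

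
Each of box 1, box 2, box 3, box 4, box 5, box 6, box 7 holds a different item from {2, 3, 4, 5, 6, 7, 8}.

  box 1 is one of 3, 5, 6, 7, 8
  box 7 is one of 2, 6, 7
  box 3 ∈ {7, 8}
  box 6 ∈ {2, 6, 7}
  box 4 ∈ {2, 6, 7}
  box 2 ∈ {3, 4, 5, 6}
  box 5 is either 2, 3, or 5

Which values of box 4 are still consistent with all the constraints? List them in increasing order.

2, 6, 7

The 7 variables draw from only 7 values {2, 3, 4, 5, 6, 7, 8}, so each is used; only box 2 can be 4, hence box 2 = 4.
box 4, box 6, box 7 share exactly the 3 values {2, 6, 7}; by pigeonhole those values go to them, so strike 2, 6, 7 from box 1, box 3, box 5.
box 3's domain is down to {8}, so box 3 = 8. Eliminate 8 elsewhere: box 1.
No further eliminations apply; box 4 can still be any of 2, 6, 7.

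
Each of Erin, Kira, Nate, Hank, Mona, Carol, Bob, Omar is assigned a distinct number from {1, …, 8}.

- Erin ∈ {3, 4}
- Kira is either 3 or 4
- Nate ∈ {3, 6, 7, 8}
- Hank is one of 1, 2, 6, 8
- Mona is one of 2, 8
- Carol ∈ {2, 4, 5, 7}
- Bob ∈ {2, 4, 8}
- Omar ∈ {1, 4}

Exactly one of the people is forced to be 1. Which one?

Omar

The 8 variables together cover exactly {1, 2, 3, 4, 5, 6, 7, 8} — 8 values for 8 variables — and 5 appears only in Carol's list, so Carol = 5.
Among the 7 still-open variables, 7 fits only Nate (and all 7 values in {1, 2, 3, 4, 6, 7, 8} must be used), so Nate = 7.
The 6 still-open variables together cover exactly {1, 2, 3, 4, 6, 8} — 6 values for 6 variables — and 6 appears only in Hank's list, so Hank = 6.
The 5 still-open variables together cover exactly {1, 2, 3, 4, 8} — 5 values for 5 variables — and 1 appears only in Omar's list, so Omar = 1.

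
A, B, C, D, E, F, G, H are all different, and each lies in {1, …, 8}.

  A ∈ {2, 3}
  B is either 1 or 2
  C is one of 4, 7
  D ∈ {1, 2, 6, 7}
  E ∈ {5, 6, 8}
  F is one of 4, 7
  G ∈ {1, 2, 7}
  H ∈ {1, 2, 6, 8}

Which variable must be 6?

D

The 8 variables draw from only 8 values {1, 2, 3, 4, 5, 6, 7, 8}, so each is used; only A can be 3, hence A = 3.
The 7 still-open variables together cover exactly {1, 2, 4, 5, 6, 7, 8} — 7 values for 7 variables — and 5 appears only in E's list, so E = 5.
Among the 6 still-open variables, 8 fits only H (and all 6 values in {1, 2, 4, 6, 7, 8} must be used), so H = 8.
The 5 still-open variables draw from only 5 values {1, 2, 4, 6, 7}, so each is used; only D can be 6, hence D = 6.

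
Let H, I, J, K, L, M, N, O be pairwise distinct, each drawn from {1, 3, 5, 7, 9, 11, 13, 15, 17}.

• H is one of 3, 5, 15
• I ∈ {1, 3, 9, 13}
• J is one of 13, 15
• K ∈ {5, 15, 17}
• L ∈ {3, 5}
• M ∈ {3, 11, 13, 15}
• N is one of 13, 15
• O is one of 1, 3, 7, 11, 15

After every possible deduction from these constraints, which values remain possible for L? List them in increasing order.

J and N share exactly the 2 values {13, 15}; by pigeonhole those values go to them, so strike 13, 15 from H, I, K, M, O.
H and L between them cover only {3, 5} — a naked pair. Remove those values from I, K, M, O.
K's domain is down to {17}, so K = 17.
M must be 11 (only option left). So O can't be 11.
No further eliminations apply; L can still be any of 3, 5.

3, 5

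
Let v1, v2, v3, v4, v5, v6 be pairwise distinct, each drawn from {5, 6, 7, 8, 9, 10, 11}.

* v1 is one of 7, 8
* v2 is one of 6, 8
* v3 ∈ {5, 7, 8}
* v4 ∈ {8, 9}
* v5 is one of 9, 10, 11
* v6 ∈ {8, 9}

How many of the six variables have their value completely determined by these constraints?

3

v4 and v6 share exactly the 2 values {8, 9}; by pigeonhole those values go to them, so strike 8, 9 from v1, v2, v3, v5.
v1 must be 7 (only option left). Eliminate 7 elsewhere: v3.
v2 must be 6 (only option left).
v3's domain is down to {5}, so v3 = 5.
Determined: v1=7, v2=6, v3=5. The other variables each still have more than one consistent value. That makes 3.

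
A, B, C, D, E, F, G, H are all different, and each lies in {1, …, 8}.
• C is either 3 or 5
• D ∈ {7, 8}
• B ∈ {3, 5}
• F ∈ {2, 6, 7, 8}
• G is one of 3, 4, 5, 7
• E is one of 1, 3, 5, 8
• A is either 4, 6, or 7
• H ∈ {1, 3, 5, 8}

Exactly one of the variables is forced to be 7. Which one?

D

The 8 variables draw from only 8 values {1, 2, 3, 4, 5, 6, 7, 8}, so each is used; only F can be 2, hence F = 2.
Among the 7 still-open variables, 6 fits only A (and all 7 values in {1, 3, 4, 5, 6, 7, 8} must be used), so A = 6.
The 6 still-open variables draw from only 6 values {1, 3, 4, 5, 7, 8}, so each is used; only G can be 4, hence G = 4.
Among the 5 still-open variables, 7 fits only D (and all 5 values in {1, 3, 5, 7, 8} must be used), so D = 7.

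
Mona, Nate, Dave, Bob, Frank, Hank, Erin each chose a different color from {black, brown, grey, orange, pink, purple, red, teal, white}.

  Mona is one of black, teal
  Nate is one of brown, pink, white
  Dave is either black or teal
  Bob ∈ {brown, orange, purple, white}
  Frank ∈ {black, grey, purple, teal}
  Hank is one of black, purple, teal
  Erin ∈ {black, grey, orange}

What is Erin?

orange

The 2 variables Mona and Dave are confined to {black, teal}, which locks those values in; drop them from Frank, Hank, Erin.
Hank's domain is down to {purple}, so Hank = purple. So Bob, Frank can't be purple.
Frank must be grey (only option left). So Erin can't be grey.
So Erin = orange.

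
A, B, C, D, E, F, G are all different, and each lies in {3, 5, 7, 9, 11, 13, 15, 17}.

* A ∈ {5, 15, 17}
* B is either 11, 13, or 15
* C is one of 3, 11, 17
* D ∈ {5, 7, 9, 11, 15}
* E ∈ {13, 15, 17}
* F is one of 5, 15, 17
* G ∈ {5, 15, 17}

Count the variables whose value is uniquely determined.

The 3 variables A, F, G are confined to {5, 15, 17}, which locks those values in; drop them from B, C, D, E.
That leaves E = 13. Eliminate 13 elsewhere: B.
B must be 11 (only option left). Eliminate 11 elsewhere: C, D.
C has just one choice, so C = 3.
Determined: B=11, C=3, E=13. The other variables each still have more than one consistent value. That makes 3.

3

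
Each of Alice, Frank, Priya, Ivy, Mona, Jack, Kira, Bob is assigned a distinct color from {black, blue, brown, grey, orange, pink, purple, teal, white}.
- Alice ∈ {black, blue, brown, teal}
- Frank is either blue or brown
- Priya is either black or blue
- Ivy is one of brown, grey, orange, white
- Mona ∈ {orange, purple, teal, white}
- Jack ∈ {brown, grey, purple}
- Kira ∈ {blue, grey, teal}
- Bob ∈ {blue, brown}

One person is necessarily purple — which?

Jack

The 2 variables Frank and Bob are confined to {blue, brown}, which locks those values in; drop them from Alice, Priya, Ivy, Jack, Kira.
Priya's domain is down to {black}, so Priya = black. So Alice can't be black.
That leaves Alice = teal. Strike teal from Mona, Kira.
Kira must be grey (only option left). Eliminate grey elsewhere: Ivy, Jack.
So purple goes to Jack.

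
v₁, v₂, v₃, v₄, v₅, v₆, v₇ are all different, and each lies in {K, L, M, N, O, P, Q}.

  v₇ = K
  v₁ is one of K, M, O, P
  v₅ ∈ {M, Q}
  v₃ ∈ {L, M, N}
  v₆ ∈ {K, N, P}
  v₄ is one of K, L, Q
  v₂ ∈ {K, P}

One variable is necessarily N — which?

v₇'s domain is down to {K}, so v₇ = K. Remove K from v₁, v₂, v₄, v₆.
v₂ has just one choice, so v₂ = P. Strike P from v₁, v₆.
So N goes to v₆.

v₆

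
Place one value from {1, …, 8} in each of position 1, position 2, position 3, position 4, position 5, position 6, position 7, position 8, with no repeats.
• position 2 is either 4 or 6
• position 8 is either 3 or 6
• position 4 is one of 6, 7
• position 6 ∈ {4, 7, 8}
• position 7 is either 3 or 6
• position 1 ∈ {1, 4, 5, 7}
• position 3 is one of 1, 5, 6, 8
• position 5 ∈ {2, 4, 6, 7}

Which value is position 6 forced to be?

8

The 8 variables together cover exactly {1, 2, 3, 4, 5, 6, 7, 8} — 8 values for 8 variables — and 2 appears only in position 5's list, so position 5 = 2.
position 7 and position 8 between them cover only {3, 6} — a naked pair. Remove those values from position 2, position 3, position 4.
position 2 must be 4 (only option left). Strike 4 from position 1, position 6.
position 4's domain is down to {7}, so position 4 = 7. Strike 7 from position 1, position 6.
So position 6 = 8.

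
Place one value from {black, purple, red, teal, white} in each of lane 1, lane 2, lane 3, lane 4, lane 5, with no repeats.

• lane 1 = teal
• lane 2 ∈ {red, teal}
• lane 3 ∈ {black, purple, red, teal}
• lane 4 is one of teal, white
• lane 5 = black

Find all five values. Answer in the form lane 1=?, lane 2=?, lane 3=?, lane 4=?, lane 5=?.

lane 1=teal, lane 2=red, lane 3=purple, lane 4=white, lane 5=black

lane 1 must be teal (only option left). Eliminate teal elsewhere: lane 2, lane 3, lane 4.
That leaves lane 2 = red. So lane 3 can't be red.
lane 4 has just one choice, so lane 4 = white.
That leaves lane 5 = black. Eliminate black elsewhere: lane 3.
That leaves lane 3 = purple.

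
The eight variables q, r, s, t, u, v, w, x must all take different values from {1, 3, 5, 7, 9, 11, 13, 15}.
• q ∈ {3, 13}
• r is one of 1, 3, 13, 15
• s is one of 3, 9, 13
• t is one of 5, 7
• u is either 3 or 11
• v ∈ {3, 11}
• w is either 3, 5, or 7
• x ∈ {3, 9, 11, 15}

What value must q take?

Among the 8 variables, 1 fits only r (and all 8 values in {1, 3, 5, 7, 9, 11, 13, 15} must be used), so r = 1.
Among the 7 still-open variables, 15 fits only x (and all 7 values in {3, 5, 7, 9, 11, 13, 15} must be used), so x = 15.
The 6 still-open variables together cover exactly {3, 5, 7, 9, 11, 13} — 6 values for 6 variables — and 9 appears only in s's list, so s = 9.
Among the 5 still-open variables, 13 fits only q (and all 5 values in {3, 5, 7, 11, 13} must be used), so q = 13.

13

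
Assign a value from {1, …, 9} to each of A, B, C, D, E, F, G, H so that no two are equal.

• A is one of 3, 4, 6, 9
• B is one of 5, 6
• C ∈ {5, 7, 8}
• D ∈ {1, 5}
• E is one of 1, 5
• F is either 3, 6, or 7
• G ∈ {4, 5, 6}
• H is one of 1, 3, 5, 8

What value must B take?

6

The 8 variables together cover exactly {1, 3, 4, 5, 6, 7, 8, 9} — 8 values for 8 variables — and 9 appears only in A's list, so A = 9.
The 7 still-open variables together cover exactly {1, 3, 4, 5, 6, 7, 8} — 7 values for 7 variables — and 4 appears only in G's list, so G = 4.
D and E between them cover only {1, 5} — a naked pair. Remove those values from B, C, H.
So B = 6.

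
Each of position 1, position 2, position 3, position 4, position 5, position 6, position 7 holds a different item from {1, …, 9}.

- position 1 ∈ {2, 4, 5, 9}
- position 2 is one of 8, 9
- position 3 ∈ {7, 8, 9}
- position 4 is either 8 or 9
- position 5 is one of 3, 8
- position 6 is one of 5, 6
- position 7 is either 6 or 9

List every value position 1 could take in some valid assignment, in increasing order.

The 2 variables position 2 and position 4 are confined to {8, 9}, which locks those values in; drop them from position 1, position 3, position 5, position 7.
That leaves position 3 = 7.
That leaves position 5 = 3.
That leaves position 7 = 6. Remove 6 from position 6.
position 6's domain is down to {5}, so position 6 = 5. Strike 5 from position 1.
No further eliminations apply; position 1 can still be any of 2, 4.

2, 4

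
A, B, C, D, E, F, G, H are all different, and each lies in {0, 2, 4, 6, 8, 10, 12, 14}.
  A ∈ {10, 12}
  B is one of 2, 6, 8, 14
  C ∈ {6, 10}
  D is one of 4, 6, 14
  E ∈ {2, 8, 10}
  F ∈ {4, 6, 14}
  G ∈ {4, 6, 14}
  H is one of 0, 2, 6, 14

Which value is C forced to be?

Among the 8 variables, 0 fits only H (and all 8 values in {0, 2, 4, 6, 8, 10, 12, 14} must be used), so H = 0.
Among the 7 still-open variables, 12 fits only A (and all 7 values in {2, 4, 6, 8, 10, 12, 14} must be used), so A = 12.
D, F, G between them cover only {4, 6, 14} — a naked triple. Remove those values from B, C.
So C = 10.

10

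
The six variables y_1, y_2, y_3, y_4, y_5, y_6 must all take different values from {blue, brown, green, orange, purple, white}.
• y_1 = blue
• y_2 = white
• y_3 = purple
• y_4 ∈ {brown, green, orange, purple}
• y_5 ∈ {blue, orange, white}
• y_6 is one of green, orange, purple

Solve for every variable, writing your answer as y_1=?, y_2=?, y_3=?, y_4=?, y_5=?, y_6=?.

y_1=blue, y_2=white, y_3=purple, y_4=brown, y_5=orange, y_6=green

y_1's domain is down to {blue}, so y_1 = blue. Remove blue from y_5.
y_2 has just one choice, so y_2 = white. Eliminate white elsewhere: y_5.
y_3 has just one choice, so y_3 = purple. Remove purple from y_4, y_6.
That leaves y_5 = orange. Eliminate orange elsewhere: y_4, y_6.
y_6's domain is down to {green}, so y_6 = green. So y_4 can't be green.
That leaves y_4 = brown.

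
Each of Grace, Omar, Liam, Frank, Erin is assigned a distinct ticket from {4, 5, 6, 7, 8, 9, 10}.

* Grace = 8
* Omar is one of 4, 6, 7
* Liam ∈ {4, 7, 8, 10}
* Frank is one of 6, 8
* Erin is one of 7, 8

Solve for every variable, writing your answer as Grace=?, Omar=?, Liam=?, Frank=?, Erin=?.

Grace=8, Omar=4, Liam=10, Frank=6, Erin=7

Grace must be 8 (only option left). Remove 8 from Liam, Frank, Erin.
That leaves Frank = 6. Remove 6 from Omar.
Erin must be 7 (only option left). Eliminate 7 elsewhere: Omar, Liam.
Omar's domain is down to {4}, so Omar = 4. So Liam can't be 4.
Liam must be 10 (only option left).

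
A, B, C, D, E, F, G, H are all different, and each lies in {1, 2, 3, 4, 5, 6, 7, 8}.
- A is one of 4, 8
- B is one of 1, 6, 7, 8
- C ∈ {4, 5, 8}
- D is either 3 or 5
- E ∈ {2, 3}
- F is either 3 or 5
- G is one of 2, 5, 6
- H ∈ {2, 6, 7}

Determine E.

The 8 variables together cover exactly {1, 2, 3, 4, 5, 6, 7, 8} — 8 values for 8 variables — and 1 appears only in B's list, so B = 1.
Among the 7 still-open variables, 7 fits only H (and all 7 values in {2, 3, 4, 5, 6, 7, 8} must be used), so H = 7.
Among the 6 still-open variables, 6 fits only G (and all 6 values in {2, 3, 4, 5, 6, 8} must be used), so G = 6.
Among the 5 still-open variables, 2 fits only E (and all 5 values in {2, 3, 4, 5, 8} must be used), so E = 2.

2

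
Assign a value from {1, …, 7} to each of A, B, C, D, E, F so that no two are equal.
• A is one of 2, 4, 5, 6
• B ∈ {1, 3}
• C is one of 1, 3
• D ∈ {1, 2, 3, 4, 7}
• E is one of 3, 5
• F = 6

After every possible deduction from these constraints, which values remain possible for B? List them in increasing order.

1, 3

F's domain is down to {6}, so F = 6. Eliminate 6 elsewhere: A.
B and C share exactly the 2 values {1, 3}; by pigeonhole those values go to them, so strike 1, 3 from D, E.
E must be 5 (only option left). So A can't be 5.
No further eliminations apply; B can still be any of 1, 3.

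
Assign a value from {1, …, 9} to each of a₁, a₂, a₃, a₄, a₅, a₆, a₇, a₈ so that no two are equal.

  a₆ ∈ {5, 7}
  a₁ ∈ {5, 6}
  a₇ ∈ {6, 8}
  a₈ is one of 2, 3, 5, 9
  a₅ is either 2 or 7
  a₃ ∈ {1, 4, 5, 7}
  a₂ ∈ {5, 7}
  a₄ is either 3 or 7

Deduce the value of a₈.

9

a₂ and a₆ between them cover only {5, 7} — a naked pair. Remove those values from a₁, a₃, a₄, a₅, a₈.
That leaves a₁ = 6. Strike 6 from a₇.
a₄ must be 3 (only option left). So a₈ can't be 3.
a₅ has just one choice, so a₅ = 2. So a₈ can't be 2.
So a₈ = 9.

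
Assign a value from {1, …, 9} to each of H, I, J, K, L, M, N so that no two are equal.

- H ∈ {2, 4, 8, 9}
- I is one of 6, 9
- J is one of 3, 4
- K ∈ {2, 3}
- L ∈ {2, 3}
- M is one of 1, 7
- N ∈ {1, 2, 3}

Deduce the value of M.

The 2 variables K and L are confined to {2, 3}, which locks those values in; drop them from H, J, N.
J must be 4 (only option left). Remove 4 from H.
N has just one choice, so N = 1. Strike 1 from M.
So M = 7.

7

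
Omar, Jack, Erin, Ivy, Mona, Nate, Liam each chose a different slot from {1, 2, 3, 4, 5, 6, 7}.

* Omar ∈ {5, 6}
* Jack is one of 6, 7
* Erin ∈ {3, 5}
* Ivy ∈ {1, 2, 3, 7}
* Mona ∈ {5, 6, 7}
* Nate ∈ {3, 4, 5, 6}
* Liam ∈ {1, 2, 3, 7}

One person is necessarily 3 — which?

Erin

The 7 variables together cover exactly {1, 2, 3, 4, 5, 6, 7} — 7 values for 7 variables — and 4 appears only in Nate's list, so Nate = 4.
Omar, Jack, Mona between them cover only {5, 6, 7} — a naked triple. Remove those values from Erin, Ivy, Liam.
So 3 goes to Erin.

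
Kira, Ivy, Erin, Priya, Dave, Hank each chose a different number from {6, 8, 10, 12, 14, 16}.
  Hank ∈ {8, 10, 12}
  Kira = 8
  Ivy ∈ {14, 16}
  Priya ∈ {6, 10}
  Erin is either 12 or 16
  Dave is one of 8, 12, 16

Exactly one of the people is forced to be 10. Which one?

Kira's domain is down to {8}, so Kira = 8. Remove 8 from Dave, Hank.
The 5 still-open variables draw from only 5 values {6, 10, 12, 14, 16}, so each is used; only Priya can be 6, hence Priya = 6.
Among the 4 still-open variables, 10 fits only Hank (and all 4 values in {10, 12, 14, 16} must be used), so Hank = 10.

Hank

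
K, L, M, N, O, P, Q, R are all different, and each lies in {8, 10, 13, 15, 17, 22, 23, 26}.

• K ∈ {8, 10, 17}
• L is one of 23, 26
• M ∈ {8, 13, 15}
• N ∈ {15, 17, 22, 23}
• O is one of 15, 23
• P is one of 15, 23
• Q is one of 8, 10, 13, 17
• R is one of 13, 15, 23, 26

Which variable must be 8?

Among the 8 variables, 22 fits only N (and all 8 values in {8, 10, 13, 15, 17, 22, 23, 26} must be used), so N = 22.
The 2 variables O and P are confined to {15, 23}, which locks those values in; drop them from L, M, R.
That leaves L = 26. Strike 26 from R.
R must be 13 (only option left). Eliminate 13 elsewhere: M, Q.
So 8 goes to M.

M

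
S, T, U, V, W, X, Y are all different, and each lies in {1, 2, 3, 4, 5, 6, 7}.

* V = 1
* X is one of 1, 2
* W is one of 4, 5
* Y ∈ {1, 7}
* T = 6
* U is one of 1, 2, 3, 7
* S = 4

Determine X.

2

S has just one choice, so S = 4. Eliminate 4 elsewhere: W.
That leaves T = 6.
V's domain is down to {1}, so V = 1. So U, X, Y can't be 1.
So X = 2.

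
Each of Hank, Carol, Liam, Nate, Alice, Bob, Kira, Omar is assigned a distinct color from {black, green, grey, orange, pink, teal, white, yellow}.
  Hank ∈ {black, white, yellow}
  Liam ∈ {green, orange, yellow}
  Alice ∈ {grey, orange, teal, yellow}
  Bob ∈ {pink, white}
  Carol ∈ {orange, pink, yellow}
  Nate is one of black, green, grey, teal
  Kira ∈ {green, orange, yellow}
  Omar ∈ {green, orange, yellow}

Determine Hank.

Liam, Kira, Omar share exactly the 3 values {green, orange, yellow}; by pigeonhole those values go to them, so strike green, orange, yellow from Hank, Carol, Nate, Alice.
Carol's domain is down to {pink}, so Carol = pink. Eliminate pink elsewhere: Bob.
Bob has just one choice, so Bob = white. So Hank can't be white.
So Hank = black.

black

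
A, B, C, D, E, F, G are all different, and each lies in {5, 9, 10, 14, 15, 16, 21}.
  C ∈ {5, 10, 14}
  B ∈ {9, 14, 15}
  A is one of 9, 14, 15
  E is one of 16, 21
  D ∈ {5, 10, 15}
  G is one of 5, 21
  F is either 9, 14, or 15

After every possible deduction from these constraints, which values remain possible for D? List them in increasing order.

5, 10

The 7 variables draw from only 7 values {5, 9, 10, 14, 15, 16, 21}, so each is used; only E can be 16, hence E = 16.
The 6 still-open variables together cover exactly {5, 9, 10, 14, 15, 21} — 6 values for 6 variables — and 21 appears only in G's list, so G = 21.
A, B, F share exactly the 3 values {9, 14, 15}; by pigeonhole those values go to them, so strike 9, 14, 15 from C, D.
No further eliminations apply; D can still be any of 5, 10.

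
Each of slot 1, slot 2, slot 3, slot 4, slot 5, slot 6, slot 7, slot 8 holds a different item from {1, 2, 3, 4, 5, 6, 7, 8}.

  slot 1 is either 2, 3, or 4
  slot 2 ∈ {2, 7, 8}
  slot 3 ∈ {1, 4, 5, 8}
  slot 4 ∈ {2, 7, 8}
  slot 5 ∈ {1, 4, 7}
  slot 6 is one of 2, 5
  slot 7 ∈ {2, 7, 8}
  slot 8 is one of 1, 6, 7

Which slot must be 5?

The 8 variables together cover exactly {1, 2, 3, 4, 5, 6, 7, 8} — 8 values for 8 variables — and 3 appears only in slot 1's list, so slot 1 = 3.
The 7 still-open variables together cover exactly {1, 2, 4, 5, 6, 7, 8} — 7 values for 7 variables — and 6 appears only in slot 8's list, so slot 8 = 6.
slot 2, slot 4, slot 7 share exactly the 3 values {2, 7, 8}; by pigeonhole those values go to them, so strike 2, 7, 8 from slot 3, slot 5, slot 6.

slot 6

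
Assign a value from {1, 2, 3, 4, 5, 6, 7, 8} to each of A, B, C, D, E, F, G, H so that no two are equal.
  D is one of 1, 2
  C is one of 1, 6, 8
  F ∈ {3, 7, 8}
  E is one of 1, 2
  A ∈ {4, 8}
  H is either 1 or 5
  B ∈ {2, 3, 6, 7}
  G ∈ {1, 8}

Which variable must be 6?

C

Among the 8 variables, 4 fits only A (and all 8 values in {1, 2, 3, 4, 5, 6, 7, 8} must be used), so A = 4.
The 7 still-open variables together cover exactly {1, 2, 3, 5, 6, 7, 8} — 7 values for 7 variables — and 5 appears only in H's list, so H = 5.
D and E share exactly the 2 values {1, 2}; by pigeonhole those values go to them, so strike 1, 2 from B, C, G.
G must be 8 (only option left). Remove 8 from C, F.
So 6 goes to C.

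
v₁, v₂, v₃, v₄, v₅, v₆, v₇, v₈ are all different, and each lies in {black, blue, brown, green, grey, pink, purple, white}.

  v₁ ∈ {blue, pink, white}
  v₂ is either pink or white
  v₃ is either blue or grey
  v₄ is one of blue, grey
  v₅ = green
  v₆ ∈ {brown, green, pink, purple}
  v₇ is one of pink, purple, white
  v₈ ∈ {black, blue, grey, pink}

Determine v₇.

v₅ has just one choice, so v₅ = green. So v₆ can't be green.
The 7 still-open variables draw from only 7 values {black, blue, brown, grey, pink, purple, white}, so each is used; only v₈ can be black, hence v₈ = black.
Among the 6 still-open variables, brown fits only v₆ (and all 6 values in {blue, brown, grey, pink, purple, white} must be used), so v₆ = brown.
The 5 still-open variables draw from only 5 values {blue, grey, pink, purple, white}, so each is used; only v₇ can be purple, hence v₇ = purple.

purple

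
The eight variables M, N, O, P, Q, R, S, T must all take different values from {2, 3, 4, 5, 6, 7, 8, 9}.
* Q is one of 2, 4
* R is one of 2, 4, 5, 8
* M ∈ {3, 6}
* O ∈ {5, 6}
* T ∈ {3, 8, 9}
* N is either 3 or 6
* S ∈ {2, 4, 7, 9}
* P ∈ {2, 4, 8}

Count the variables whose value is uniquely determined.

The 8 variables together cover exactly {2, 3, 4, 5, 6, 7, 8, 9} — 8 values for 8 variables — and 7 appears only in S's list, so S = 7.
The 7 still-open variables together cover exactly {2, 3, 4, 5, 6, 8, 9} — 7 values for 7 variables — and 9 appears only in T's list, so T = 9.
M and N between them cover only {3, 6} — a naked pair. Remove those values from O.
O's domain is down to {5}, so O = 5. So R can't be 5.
Determined: O=5, S=7, T=9. The other variables each still have more than one consistent value. That makes 3.

3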